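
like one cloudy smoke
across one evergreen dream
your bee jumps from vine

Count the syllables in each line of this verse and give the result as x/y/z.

5/7/5

Line 1: like (1), one (1), cloudy (2), smoke (1) → 5
Line 2: across (2), one (1), evergreen (3), dream (1) → 7
Line 3: your (1), bee (1), jumps (1), from (1), vine (1) → 5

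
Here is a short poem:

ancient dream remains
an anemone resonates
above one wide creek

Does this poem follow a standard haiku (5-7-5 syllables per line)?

Line 1: "ancient dream remains": 2+1+2 = 5 ✓
Line 2: "an anemone resonates": 1+4+3 = 8 (expected 7)
Line 3: "above one wide creek": 2+1+1+1 = 5 ✓

No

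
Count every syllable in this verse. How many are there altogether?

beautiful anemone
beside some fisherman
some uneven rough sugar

Line 1: beautiful (3), anemone (4) → 7
Line 2: beside (2), some (1), fisherman (3) → 6
Line 3: some (1), uneven (3), rough (1), sugar (2) → 7
Total: 7 + 6 + 7 = 20

20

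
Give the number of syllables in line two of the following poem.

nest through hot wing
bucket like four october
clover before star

7

Line two: bucket(2) + like(1) + four(1) + october(3) = 7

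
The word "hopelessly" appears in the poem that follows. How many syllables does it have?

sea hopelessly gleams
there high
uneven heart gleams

3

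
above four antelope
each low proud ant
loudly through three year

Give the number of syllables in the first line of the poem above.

The first line: above(2) + four(1) + antelope(3) = 6

6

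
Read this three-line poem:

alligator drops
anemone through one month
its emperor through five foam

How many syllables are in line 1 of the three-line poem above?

Line 1: alligator(4) + drops(1) = 5

5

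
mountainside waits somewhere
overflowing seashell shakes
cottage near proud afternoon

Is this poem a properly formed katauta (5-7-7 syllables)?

Line 1: mountainside(3) + waits(1) + somewhere(2) = 6 (expected 5)
Line 2: overflowing(4) + seashell(2) + shakes(1) = 7 ✓
Line 3: cottage(2) + near(1) + proud(1) + afternoon(3) = 7 ✓

No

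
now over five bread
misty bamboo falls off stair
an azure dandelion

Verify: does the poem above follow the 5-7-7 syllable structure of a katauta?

Line 1: "now over five bread": 1+2+1+1 = 5 ✓
Line 2: "misty bamboo falls off stair": 2+2+1+1+1 = 7 ✓
Line 3: "an azure dandelion": 1+2+4 = 7 ✓

Yes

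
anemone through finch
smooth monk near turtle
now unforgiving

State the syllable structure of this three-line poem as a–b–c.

Line 1: anemone(4) + through(1) + finch(1) = 6
Line 2: smooth(1) + monk(1) + near(1) + turtle(2) = 5
Line 3: now(1) + unforgiving(4) = 5

6–5–5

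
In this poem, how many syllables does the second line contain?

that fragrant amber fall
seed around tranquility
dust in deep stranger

The second line: "seed around tranquility": 1+2+4 = 7

7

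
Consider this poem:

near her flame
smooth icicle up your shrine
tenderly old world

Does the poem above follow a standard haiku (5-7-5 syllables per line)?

Line 1: near(1) + her(1) + flame(1) = 3 (expected 5)
Line 2: smooth(1) + icicle(3) + up(1) + your(1) + shrine(1) = 7 ✓
Line 3: tenderly(3) + old(1) + world(1) = 5 ✓

No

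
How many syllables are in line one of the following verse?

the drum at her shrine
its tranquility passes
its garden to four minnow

5

Line one: "the drum at her shrine": 1+1+1+1+1 = 5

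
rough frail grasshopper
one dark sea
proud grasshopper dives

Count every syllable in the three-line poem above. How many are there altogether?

Line 1: "rough frail grasshopper": 1+1+3 = 5
Line 2: "one dark sea": 1+1+1 = 3
Line 3: "proud grasshopper dives": 1+3+1 = 5
Total: 5 + 3 + 5 = 13

13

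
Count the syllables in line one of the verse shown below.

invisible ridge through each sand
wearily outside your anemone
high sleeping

Line one: invisible(4) + ridge(1) + through(1) + each(1) + sand(1) = 8

8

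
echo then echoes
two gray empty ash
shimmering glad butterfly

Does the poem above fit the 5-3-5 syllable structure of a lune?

No

Line 1: echo (2), then (1), echoes (2) → 5 ✓
Line 2: two (1), gray (1), empty (2), ash (1) → 5 (expected 3)
Line 3: shimmering (3), glad (1), butterfly (3) → 7 (expected 5)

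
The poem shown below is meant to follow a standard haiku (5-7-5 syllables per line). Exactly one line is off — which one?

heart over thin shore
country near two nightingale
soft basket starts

The third line

Line 1: heart(1) + over(2) + thin(1) + shore(1) = 5 ✓
Line 2: country(2) + near(1) + two(1) + nightingale(3) = 7 ✓
Line 3: soft(1) + basket(2) + starts(1) = 4 (expected 5)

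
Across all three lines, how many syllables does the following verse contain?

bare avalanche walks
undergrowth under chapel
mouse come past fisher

Line 1: bare (1), avalanche (3), walks (1) → 5
Line 2: undergrowth (3), under (2), chapel (2) → 7
Line 3: mouse (1), come (1), past (1), fisher (2) → 5
Total: 5 + 7 + 5 = 17

17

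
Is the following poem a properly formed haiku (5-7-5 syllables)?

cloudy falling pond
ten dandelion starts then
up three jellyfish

Yes

Line 1: cloudy(2) + falling(2) + pond(1) = 5 ✓
Line 2: ten(1) + dandelion(4) + starts(1) + then(1) = 7 ✓
Line 3: up(1) + three(1) + jellyfish(3) = 5 ✓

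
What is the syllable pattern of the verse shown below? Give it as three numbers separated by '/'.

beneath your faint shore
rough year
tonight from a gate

5/2/5

Line 1: "beneath your faint shore": 2+1+1+1 = 5
Line 2: "rough year": 1+1 = 2
Line 3: "tonight from a gate": 2+1+1+1 = 5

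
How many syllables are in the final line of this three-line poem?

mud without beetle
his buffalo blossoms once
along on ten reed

5

The final line: along (2), on (1), ten (1), reed (1) → 5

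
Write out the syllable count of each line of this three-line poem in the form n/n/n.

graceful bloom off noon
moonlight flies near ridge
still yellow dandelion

5/5/7

Line 1: graceful (2), bloom (1), off (1), noon (1) → 5
Line 2: moonlight (2), flies (1), near (1), ridge (1) → 5
Line 3: still (1), yellow (2), dandelion (4) → 7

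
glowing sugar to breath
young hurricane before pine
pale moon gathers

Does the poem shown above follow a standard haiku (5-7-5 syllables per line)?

No

Line 1: "glowing sugar to breath": 2+2+1+1 = 6 (expected 5)
Line 2: "young hurricane before pine": 1+3+2+1 = 7 ✓
Line 3: "pale moon gathers": 1+1+2 = 4 (expected 5)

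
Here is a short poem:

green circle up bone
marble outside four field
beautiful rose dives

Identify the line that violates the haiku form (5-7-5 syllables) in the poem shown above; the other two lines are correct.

The second line

Line 1: green(1) + circle(2) + up(1) + bone(1) = 5 ✓
Line 2: marble(2) + outside(2) + four(1) + field(1) = 6 (expected 7)
Line 3: beautiful(3) + rose(1) + dives(1) = 5 ✓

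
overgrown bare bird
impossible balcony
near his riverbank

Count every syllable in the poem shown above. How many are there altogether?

17

Line 1: overgrown (3), bare (1), bird (1) → 5
Line 2: impossible (4), balcony (3) → 7
Line 3: near (1), his (1), riverbank (3) → 5
Total: 5 + 7 + 5 = 17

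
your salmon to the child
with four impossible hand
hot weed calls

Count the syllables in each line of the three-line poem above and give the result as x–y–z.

6–7–3

Line 1: your (1), salmon (2), to (1), the (1), child (1) → 6
Line 2: with (1), four (1), impossible (4), hand (1) → 7
Line 3: hot (1), weed (1), calls (1) → 3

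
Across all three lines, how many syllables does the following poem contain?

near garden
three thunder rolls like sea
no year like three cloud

14

Line 1: near(1) + garden(2) = 3
Line 2: three(1) + thunder(2) + rolls(1) + like(1) + sea(1) = 6
Line 3: no(1) + year(1) + like(1) + three(1) + cloud(1) = 5
Total: 3 + 6 + 5 = 14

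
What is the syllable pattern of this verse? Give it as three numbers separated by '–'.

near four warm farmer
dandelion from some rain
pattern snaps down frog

5–7–5

Line 1: near(1) + four(1) + warm(1) + farmer(2) = 5
Line 2: dandelion(4) + from(1) + some(1) + rain(1) = 7
Line 3: pattern(2) + snaps(1) + down(1) + frog(1) = 5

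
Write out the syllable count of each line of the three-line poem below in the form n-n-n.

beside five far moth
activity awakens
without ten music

5-7-5

Line 1: "beside five far moth": 2+1+1+1 = 5
Line 2: "activity awakens": 4+3 = 7
Line 3: "without ten music": 2+1+2 = 5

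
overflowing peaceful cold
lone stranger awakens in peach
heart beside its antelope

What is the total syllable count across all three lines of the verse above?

Line 1: "overflowing peaceful cold": 4+2+1 = 7
Line 2: "lone stranger awakens in peach": 1+2+3+1+1 = 8
Line 3: "heart beside its antelope": 1+2+1+3 = 7
Total: 7 + 8 + 7 = 22

22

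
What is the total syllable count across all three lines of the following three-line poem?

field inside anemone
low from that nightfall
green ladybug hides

Line 1: "field inside anemone": 1+2+4 = 7
Line 2: "low from that nightfall": 1+1+1+2 = 5
Line 3: "green ladybug hides": 1+3+1 = 5
Total: 7 + 5 + 5 = 17

17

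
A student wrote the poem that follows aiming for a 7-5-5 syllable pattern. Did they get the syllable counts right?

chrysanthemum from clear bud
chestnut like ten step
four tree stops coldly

Line 1: chrysanthemum(4) + from(1) + clear(1) + bud(1) = 7 ✓
Line 2: chestnut(2) + like(1) + ten(1) + step(1) = 5 ✓
Line 3: four(1) + tree(1) + stops(1) + coldly(2) = 5 ✓

Yes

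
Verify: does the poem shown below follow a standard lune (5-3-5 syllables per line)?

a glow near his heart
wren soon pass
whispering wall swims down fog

No

Line 1: a(1) + glow(1) + near(1) + his(1) + heart(1) = 5 ✓
Line 2: wren(1) + soon(1) + pass(1) = 3 ✓
Line 3: whispering(3) + wall(1) + swims(1) + down(1) + fog(1) = 7 (expected 5)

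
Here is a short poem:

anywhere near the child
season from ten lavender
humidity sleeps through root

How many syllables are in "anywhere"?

3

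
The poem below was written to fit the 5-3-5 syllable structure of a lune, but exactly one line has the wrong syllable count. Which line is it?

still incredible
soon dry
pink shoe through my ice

Line 1: "still incredible": 1+4 = 5 ✓
Line 2: "soon dry": 1+1 = 2 (expected 3)
Line 3: "pink shoe through my ice": 1+1+1+1+1 = 5 ✓

Line 2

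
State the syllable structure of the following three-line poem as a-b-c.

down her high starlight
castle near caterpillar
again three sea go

5-7-5

Line 1: down(1) + her(1) + high(1) + starlight(2) = 5
Line 2: castle(2) + near(1) + caterpillar(4) = 7
Line 3: again(2) + three(1) + sea(1) + go(1) = 5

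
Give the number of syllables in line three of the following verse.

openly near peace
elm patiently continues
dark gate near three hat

5

Line three: "dark gate near three hat": 1+1+1+1+1 = 5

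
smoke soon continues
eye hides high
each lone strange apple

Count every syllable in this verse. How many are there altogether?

13

Line 1: smoke (1), soon (1), continues (3) → 5
Line 2: eye (1), hides (1), high (1) → 3
Line 3: each (1), lone (1), strange (1), apple (2) → 5
Total: 5 + 3 + 5 = 13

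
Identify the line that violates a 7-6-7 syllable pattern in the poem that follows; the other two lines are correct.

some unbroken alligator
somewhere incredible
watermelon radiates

The first line

Line 1: "some unbroken alligator": 1+3+4 = 8 (expected 7)
Line 2: "somewhere incredible": 2+4 = 6 ✓
Line 3: "watermelon radiates": 4+3 = 7 ✓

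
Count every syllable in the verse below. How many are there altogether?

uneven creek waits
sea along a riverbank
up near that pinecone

17

Line 1: uneven(3) + creek(1) + waits(1) = 5
Line 2: sea(1) + along(2) + a(1) + riverbank(3) = 7
Line 3: up(1) + near(1) + that(1) + pinecone(2) = 5
Total: 5 + 7 + 5 = 17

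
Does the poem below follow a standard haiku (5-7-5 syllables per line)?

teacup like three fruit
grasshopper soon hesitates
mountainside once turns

Line 1: teacup (2), like (1), three (1), fruit (1) → 5 ✓
Line 2: grasshopper (3), soon (1), hesitates (3) → 7 ✓
Line 3: mountainside (3), once (1), turns (1) → 5 ✓

Yes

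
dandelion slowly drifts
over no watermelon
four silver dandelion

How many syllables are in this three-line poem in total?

Line 1: "dandelion slowly drifts": 4+2+1 = 7
Line 2: "over no watermelon": 2+1+4 = 7
Line 3: "four silver dandelion": 1+2+4 = 7
Total: 7 + 7 + 7 = 21

21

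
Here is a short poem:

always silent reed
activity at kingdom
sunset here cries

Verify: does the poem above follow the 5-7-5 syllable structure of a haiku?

Line 1: always (2), silent (2), reed (1) → 5 ✓
Line 2: activity (4), at (1), kingdom (2) → 7 ✓
Line 3: sunset (2), here (1), cries (1) → 4 (expected 5)

No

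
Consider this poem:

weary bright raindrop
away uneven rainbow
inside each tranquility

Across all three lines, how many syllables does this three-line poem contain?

Line 1: "weary bright raindrop": 2+1+2 = 5
Line 2: "away uneven rainbow": 2+3+2 = 7
Line 3: "inside each tranquility": 2+1+4 = 7
Total: 5 + 7 + 7 = 19

19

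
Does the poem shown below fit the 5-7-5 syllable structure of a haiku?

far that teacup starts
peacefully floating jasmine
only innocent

Yes

Line 1: far (1), that (1), teacup (2), starts (1) → 5 ✓
Line 2: peacefully (3), floating (2), jasmine (2) → 7 ✓
Line 3: only (2), innocent (3) → 5 ✓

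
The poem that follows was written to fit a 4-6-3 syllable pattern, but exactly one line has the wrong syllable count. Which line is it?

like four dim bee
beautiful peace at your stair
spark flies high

Line 1: like (1), four (1), dim (1), bee (1) → 4 ✓
Line 2: beautiful (3), peace (1), at (1), your (1), stair (1) → 7 (expected 6)
Line 3: spark (1), flies (1), high (1) → 3 ✓

The second line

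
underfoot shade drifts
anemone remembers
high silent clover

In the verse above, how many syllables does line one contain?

5

Line one: "underfoot shade drifts": 3+1+1 = 5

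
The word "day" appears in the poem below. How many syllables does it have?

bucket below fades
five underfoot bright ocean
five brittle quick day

1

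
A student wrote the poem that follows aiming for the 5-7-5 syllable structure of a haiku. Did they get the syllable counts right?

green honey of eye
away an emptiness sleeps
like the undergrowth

Yes

Line 1: green(1) + honey(2) + of(1) + eye(1) = 5 ✓
Line 2: away(2) + an(1) + emptiness(3) + sleeps(1) = 7 ✓
Line 3: like(1) + the(1) + undergrowth(3) = 5 ✓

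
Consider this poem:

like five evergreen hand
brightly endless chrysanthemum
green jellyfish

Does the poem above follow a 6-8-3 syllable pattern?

No

Line 1: "like five evergreen hand": 1+1+3+1 = 6 ✓
Line 2: "brightly endless chrysanthemum": 2+2+4 = 8 ✓
Line 3: "green jellyfish": 1+3 = 4 (expected 3)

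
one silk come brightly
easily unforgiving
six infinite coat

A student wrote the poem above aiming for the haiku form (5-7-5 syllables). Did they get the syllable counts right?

Line 1: one (1), silk (1), come (1), brightly (2) → 5 ✓
Line 2: easily (3), unforgiving (4) → 7 ✓
Line 3: six (1), infinite (3), coat (1) → 5 ✓

Yes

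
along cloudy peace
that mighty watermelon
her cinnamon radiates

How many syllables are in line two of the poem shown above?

7

Line two: that (1), mighty (2), watermelon (4) → 7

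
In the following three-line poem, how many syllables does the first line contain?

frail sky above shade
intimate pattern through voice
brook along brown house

The first line: frail(1) + sky(1) + above(2) + shade(1) = 5

5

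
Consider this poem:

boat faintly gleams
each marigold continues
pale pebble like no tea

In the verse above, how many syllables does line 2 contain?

7

Line 2: each (1), marigold (3), continues (3) → 7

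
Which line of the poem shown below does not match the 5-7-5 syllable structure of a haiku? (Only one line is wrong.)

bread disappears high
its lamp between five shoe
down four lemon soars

Line 1: bread(1) + disappears(3) + high(1) = 5 ✓
Line 2: its(1) + lamp(1) + between(2) + five(1) + shoe(1) = 6 (expected 7)
Line 3: down(1) + four(1) + lemon(2) + soars(1) = 5 ✓

The second line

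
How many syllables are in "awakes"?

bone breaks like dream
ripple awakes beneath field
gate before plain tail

"awakes" has 2 syllables.

2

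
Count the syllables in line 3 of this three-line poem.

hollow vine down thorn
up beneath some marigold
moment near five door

Line 3: "moment near five door": 2+1+1+1 = 5

5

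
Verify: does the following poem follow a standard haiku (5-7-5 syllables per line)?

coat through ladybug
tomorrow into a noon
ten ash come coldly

Yes

Line 1: "coat through ladybug": 1+1+3 = 5 ✓
Line 2: "tomorrow into a noon": 3+2+1+1 = 7 ✓
Line 3: "ten ash come coldly": 1+1+1+2 = 5 ✓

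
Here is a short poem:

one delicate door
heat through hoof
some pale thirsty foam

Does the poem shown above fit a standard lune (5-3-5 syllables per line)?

Line 1: "one delicate door": 1+3+1 = 5 ✓
Line 2: "heat through hoof": 1+1+1 = 3 ✓
Line 3: "some pale thirsty foam": 1+1+2+1 = 5 ✓

Yes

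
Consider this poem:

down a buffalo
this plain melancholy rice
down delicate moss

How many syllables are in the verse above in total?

Line 1: down(1) + a(1) + buffalo(3) = 5
Line 2: this(1) + plain(1) + melancholy(4) + rice(1) = 7
Line 3: down(1) + delicate(3) + moss(1) = 5
Total: 5 + 7 + 5 = 17

17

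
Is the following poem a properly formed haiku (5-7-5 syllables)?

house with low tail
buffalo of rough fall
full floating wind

No

Line 1: "house with low tail": 1+1+1+1 = 4 (expected 5)
Line 2: "buffalo of rough fall": 3+1+1+1 = 6 (expected 7)
Line 3: "full floating wind": 1+2+1 = 4 (expected 5)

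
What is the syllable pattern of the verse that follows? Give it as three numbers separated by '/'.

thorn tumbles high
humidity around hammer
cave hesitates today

Line 1: "thorn tumbles high": 1+2+1 = 4
Line 2: "humidity around hammer": 4+2+2 = 8
Line 3: "cave hesitates today": 1+3+2 = 6

4/8/6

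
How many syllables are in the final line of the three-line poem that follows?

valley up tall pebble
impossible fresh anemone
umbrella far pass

The final line: umbrella(3) + far(1) + pass(1) = 5

5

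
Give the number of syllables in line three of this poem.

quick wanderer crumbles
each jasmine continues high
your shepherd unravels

Line three: your (1), shepherd (2), unravels (3) → 6

6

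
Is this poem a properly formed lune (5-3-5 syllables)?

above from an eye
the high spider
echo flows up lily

No

Line 1: "above from an eye": 2+1+1+1 = 5 ✓
Line 2: "the high spider": 1+1+2 = 4 (expected 3)
Line 3: "echo flows up lily": 2+1+1+2 = 6 (expected 5)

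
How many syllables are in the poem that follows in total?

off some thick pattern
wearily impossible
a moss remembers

17

Line 1: off(1) + some(1) + thick(1) + pattern(2) = 5
Line 2: wearily(3) + impossible(4) = 7
Line 3: a(1) + moss(1) + remembers(3) = 5
Total: 5 + 7 + 5 = 17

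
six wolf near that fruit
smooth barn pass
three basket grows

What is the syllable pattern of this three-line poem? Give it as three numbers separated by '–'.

Line 1: "six wolf near that fruit": 1+1+1+1+1 = 5
Line 2: "smooth barn pass": 1+1+1 = 3
Line 3: "three basket grows": 1+2+1 = 4

5–3–4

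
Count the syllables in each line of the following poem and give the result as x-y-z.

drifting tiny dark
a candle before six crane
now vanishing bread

5-7-5

Line 1: "drifting tiny dark": 2+2+1 = 5
Line 2: "a candle before six crane": 1+2+2+1+1 = 7
Line 3: "now vanishing bread": 1+3+1 = 5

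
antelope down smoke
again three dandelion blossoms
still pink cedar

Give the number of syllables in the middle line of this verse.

9

The middle line: again (2), three (1), dandelion (4), blossoms (2) → 9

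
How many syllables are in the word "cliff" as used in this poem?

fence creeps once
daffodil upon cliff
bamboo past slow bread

"cliff" has 1 syllable.

1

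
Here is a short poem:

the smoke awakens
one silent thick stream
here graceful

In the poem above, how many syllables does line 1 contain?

Line 1: "the smoke awakens": 1+1+3 = 5

5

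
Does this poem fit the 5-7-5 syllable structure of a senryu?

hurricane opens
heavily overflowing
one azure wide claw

Line 1: hurricane(3) + opens(2) = 5 ✓
Line 2: heavily(3) + overflowing(4) = 7 ✓
Line 3: one(1) + azure(2) + wide(1) + claw(1) = 5 ✓

Yes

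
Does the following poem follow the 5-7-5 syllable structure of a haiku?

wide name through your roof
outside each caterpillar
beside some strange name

Yes

Line 1: "wide name through your roof": 1+1+1+1+1 = 5 ✓
Line 2: "outside each caterpillar": 2+1+4 = 7 ✓
Line 3: "beside some strange name": 2+1+1+1 = 5 ✓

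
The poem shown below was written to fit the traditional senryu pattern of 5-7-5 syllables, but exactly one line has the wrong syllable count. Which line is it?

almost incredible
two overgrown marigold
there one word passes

Line 1: almost(2) + incredible(4) = 6 (expected 5)
Line 2: two(1) + overgrown(3) + marigold(3) = 7 ✓
Line 3: there(1) + one(1) + word(1) + passes(2) = 5 ✓

The first line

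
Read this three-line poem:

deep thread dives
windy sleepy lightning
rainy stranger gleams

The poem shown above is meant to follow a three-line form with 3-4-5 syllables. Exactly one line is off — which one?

The second line

Line 1: deep (1), thread (1), dives (1) → 3 ✓
Line 2: windy (2), sleepy (2), lightning (2) → 6 (expected 4)
Line 3: rainy (2), stranger (2), gleams (1) → 5 ✓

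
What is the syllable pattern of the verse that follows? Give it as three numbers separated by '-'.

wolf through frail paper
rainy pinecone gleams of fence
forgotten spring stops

Line 1: wolf(1) + through(1) + frail(1) + paper(2) = 5
Line 2: rainy(2) + pinecone(2) + gleams(1) + of(1) + fence(1) = 7
Line 3: forgotten(3) + spring(1) + stops(1) = 5

5-7-5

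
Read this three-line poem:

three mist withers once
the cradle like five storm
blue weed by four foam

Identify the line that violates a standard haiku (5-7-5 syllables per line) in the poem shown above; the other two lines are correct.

Line 2

Line 1: "three mist withers once": 1+1+2+1 = 5 ✓
Line 2: "the cradle like five storm": 1+2+1+1+1 = 6 (expected 7)
Line 3: "blue weed by four foam": 1+1+1+1+1 = 5 ✓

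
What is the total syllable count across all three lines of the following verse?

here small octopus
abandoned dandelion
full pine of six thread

Line 1: "here small octopus": 1+1+3 = 5
Line 2: "abandoned dandelion": 3+4 = 7
Line 3: "full pine of six thread": 1+1+1+1+1 = 5
Total: 5 + 7 + 5 = 17

17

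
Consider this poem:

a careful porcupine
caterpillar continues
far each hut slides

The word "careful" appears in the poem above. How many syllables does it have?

"careful" has 2 syllables.

2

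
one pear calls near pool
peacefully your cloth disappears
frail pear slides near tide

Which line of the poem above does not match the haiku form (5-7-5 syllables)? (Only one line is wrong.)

The second line

Line 1: "one pear calls near pool": 1+1+1+1+1 = 5 ✓
Line 2: "peacefully your cloth disappears": 3+1+1+3 = 8 (expected 7)
Line 3: "frail pear slides near tide": 1+1+1+1+1 = 5 ✓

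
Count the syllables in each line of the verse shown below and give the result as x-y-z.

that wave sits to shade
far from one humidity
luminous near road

5-7-5

Line 1: that(1) + wave(1) + sits(1) + to(1) + shade(1) = 5
Line 2: far(1) + from(1) + one(1) + humidity(4) = 7
Line 3: luminous(3) + near(1) + road(1) = 5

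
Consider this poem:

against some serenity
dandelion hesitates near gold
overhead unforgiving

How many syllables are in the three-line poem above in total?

Line 1: "against some serenity": 2+1+4 = 7
Line 2: "dandelion hesitates near gold": 4+3+1+1 = 9
Line 3: "overhead unforgiving": 3+4 = 7
Total: 7 + 9 + 7 = 23

23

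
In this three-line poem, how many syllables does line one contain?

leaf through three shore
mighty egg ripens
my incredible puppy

4

Line one: leaf (1), through (1), three (1), shore (1) → 4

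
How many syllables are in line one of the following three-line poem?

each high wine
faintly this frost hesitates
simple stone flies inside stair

Line one: each(1) + high(1) + wine(1) = 3

3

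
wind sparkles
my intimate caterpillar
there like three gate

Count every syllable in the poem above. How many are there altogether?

Line 1: "wind sparkles": 1+2 = 3
Line 2: "my intimate caterpillar": 1+3+4 = 8
Line 3: "there like three gate": 1+1+1+1 = 4
Total: 3 + 8 + 4 = 15

15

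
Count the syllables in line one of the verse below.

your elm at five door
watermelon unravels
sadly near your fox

5

Line one: "your elm at five door": 1+1+1+1+1 = 5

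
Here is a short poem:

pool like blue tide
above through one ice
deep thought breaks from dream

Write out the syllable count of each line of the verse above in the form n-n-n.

Line 1: pool(1) + like(1) + blue(1) + tide(1) = 4
Line 2: above(2) + through(1) + one(1) + ice(1) = 5
Line 3: deep(1) + thought(1) + breaks(1) + from(1) + dream(1) = 5

4-5-5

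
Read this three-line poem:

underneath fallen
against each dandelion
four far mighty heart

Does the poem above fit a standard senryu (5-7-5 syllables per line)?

Line 1: underneath(3) + fallen(2) = 5 ✓
Line 2: against(2) + each(1) + dandelion(4) = 7 ✓
Line 3: four(1) + far(1) + mighty(2) + heart(1) = 5 ✓

Yes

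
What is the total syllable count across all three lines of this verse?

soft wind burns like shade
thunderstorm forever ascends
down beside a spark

Line 1: "soft wind burns like shade": 1+1+1+1+1 = 5
Line 2: "thunderstorm forever ascends": 3+3+2 = 8
Line 3: "down beside a spark": 1+2+1+1 = 5
Total: 5 + 8 + 5 = 18

18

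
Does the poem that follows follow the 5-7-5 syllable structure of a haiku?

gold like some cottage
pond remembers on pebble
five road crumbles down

Line 1: gold (1), like (1), some (1), cottage (2) → 5 ✓
Line 2: pond (1), remembers (3), on (1), pebble (2) → 7 ✓
Line 3: five (1), road (1), crumbles (2), down (1) → 5 ✓

Yes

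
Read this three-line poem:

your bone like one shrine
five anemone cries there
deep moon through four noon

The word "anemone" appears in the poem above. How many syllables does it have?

"anemone" has 4 syllables.

4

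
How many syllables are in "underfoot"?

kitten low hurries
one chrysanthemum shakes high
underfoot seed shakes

"underfoot" has 3 syllables.

3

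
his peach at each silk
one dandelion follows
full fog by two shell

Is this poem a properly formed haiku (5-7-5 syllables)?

Line 1: his (1), peach (1), at (1), each (1), silk (1) → 5 ✓
Line 2: one (1), dandelion (4), follows (2) → 7 ✓
Line 3: full (1), fog (1), by (1), two (1), shell (1) → 5 ✓

Yes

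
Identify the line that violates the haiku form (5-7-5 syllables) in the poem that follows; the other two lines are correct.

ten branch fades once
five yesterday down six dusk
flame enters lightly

The first line

Line 1: ten(1) + branch(1) + fades(1) + once(1) = 4 (expected 5)
Line 2: five(1) + yesterday(3) + down(1) + six(1) + dusk(1) = 7 ✓
Line 3: flame(1) + enters(2) + lightly(2) = 5 ✓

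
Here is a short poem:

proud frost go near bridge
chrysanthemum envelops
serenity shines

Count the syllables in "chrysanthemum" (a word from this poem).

"chrysanthemum" has 4 syllables.

4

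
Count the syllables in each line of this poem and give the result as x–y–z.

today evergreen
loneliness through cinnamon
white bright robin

Line 1: today(2) + evergreen(3) = 5
Line 2: loneliness(3) + through(1) + cinnamon(3) = 7
Line 3: white(1) + bright(1) + robin(2) = 4

5–7–4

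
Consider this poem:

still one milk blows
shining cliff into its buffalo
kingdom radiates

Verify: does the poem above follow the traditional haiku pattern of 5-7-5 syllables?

No

Line 1: still(1) + one(1) + milk(1) + blows(1) = 4 (expected 5)
Line 2: shining(2) + cliff(1) + into(2) + its(1) + buffalo(3) = 9 (expected 7)
Line 3: kingdom(2) + radiates(3) = 5 ✓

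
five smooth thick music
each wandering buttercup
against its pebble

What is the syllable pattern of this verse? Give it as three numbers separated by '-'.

5-7-5

Line 1: "five smooth thick music": 1+1+1+2 = 5
Line 2: "each wandering buttercup": 1+3+3 = 7
Line 3: "against its pebble": 2+1+2 = 5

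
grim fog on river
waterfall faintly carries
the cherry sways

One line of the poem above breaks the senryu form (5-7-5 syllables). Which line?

Line 1: "grim fog on river": 1+1+1+2 = 5 ✓
Line 2: "waterfall faintly carries": 3+2+2 = 7 ✓
Line 3: "the cherry sways": 1+2+1 = 4 (expected 5)

The third line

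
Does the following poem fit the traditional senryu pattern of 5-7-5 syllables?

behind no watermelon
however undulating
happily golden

No

Line 1: behind (2), no (1), watermelon (4) → 7 (expected 5)
Line 2: however (3), undulating (4) → 7 ✓
Line 3: happily (3), golden (2) → 5 ✓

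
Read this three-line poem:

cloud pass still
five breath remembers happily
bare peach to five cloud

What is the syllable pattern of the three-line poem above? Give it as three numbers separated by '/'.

Line 1: cloud (1), pass (1), still (1) → 3
Line 2: five (1), breath (1), remembers (3), happily (3) → 8
Line 3: bare (1), peach (1), to (1), five (1), cloud (1) → 5

3/8/5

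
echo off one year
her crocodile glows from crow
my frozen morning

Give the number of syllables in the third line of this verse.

5

The third line: "my frozen morning": 1+2+2 = 5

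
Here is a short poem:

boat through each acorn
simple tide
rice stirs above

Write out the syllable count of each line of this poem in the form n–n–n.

Line 1: "boat through each acorn": 1+1+1+2 = 5
Line 2: "simple tide": 2+1 = 3
Line 3: "rice stirs above": 1+1+2 = 4

5–3–4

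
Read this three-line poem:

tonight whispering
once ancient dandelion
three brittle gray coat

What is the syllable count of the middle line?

The middle line: once (1), ancient (2), dandelion (4) → 7

7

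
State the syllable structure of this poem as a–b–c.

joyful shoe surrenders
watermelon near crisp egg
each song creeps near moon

Line 1: "joyful shoe surrenders": 2+1+3 = 6
Line 2: "watermelon near crisp egg": 4+1+1+1 = 7
Line 3: "each song creeps near moon": 1+1+1+1+1 = 5

6–7–5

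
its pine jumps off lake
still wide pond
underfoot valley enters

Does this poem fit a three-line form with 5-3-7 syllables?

Yes

Line 1: "its pine jumps off lake": 1+1+1+1+1 = 5 ✓
Line 2: "still wide pond": 1+1+1 = 3 ✓
Line 3: "underfoot valley enters": 3+2+2 = 7 ✓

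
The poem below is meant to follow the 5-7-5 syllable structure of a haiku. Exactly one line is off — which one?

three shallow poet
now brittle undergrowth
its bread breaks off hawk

Line 2

Line 1: "three shallow poet": 1+2+2 = 5 ✓
Line 2: "now brittle undergrowth": 1+2+3 = 6 (expected 7)
Line 3: "its bread breaks off hawk": 1+1+1+1+1 = 5 ✓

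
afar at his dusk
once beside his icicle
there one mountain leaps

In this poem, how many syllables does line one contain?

5

Line one: "afar at his dusk": 2+1+1+1 = 5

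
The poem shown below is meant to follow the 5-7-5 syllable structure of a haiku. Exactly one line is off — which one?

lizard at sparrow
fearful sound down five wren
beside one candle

Line 1: lizard (2), at (1), sparrow (2) → 5 ✓
Line 2: fearful (2), sound (1), down (1), five (1), wren (1) → 6 (expected 7)
Line 3: beside (2), one (1), candle (2) → 5 ✓

Line 2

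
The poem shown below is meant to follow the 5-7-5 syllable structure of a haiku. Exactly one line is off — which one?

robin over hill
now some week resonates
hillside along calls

Line 1: robin (2), over (2), hill (1) → 5 ✓
Line 2: now (1), some (1), week (1), resonates (3) → 6 (expected 7)
Line 3: hillside (2), along (2), calls (1) → 5 ✓

Line 2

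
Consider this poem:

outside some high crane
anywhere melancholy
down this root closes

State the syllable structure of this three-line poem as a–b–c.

Line 1: outside(2) + some(1) + high(1) + crane(1) = 5
Line 2: anywhere(3) + melancholy(4) = 7
Line 3: down(1) + this(1) + root(1) + closes(2) = 5

5–7–5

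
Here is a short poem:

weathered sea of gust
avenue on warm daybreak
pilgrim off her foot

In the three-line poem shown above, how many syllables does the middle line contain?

The middle line: "avenue on warm daybreak": 3+1+1+2 = 7

7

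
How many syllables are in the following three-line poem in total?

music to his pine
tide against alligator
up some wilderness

17

Line 1: "music to his pine": 2+1+1+1 = 5
Line 2: "tide against alligator": 1+2+4 = 7
Line 3: "up some wilderness": 1+1+3 = 5
Total: 5 + 7 + 5 = 17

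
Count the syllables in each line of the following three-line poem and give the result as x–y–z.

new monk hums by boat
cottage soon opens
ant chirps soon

Line 1: new (1), monk (1), hums (1), by (1), boat (1) → 5
Line 2: cottage (2), soon (1), opens (2) → 5
Line 3: ant (1), chirps (1), soon (1) → 3

5–5–3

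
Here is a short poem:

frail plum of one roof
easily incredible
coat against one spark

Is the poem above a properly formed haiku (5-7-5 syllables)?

Yes

Line 1: frail (1), plum (1), of (1), one (1), roof (1) → 5 ✓
Line 2: easily (3), incredible (4) → 7 ✓
Line 3: coat (1), against (2), one (1), spark (1) → 5 ✓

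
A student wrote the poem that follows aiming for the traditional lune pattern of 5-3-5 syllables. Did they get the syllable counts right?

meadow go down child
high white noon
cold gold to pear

Line 1: meadow (2), go (1), down (1), child (1) → 5 ✓
Line 2: high (1), white (1), noon (1) → 3 ✓
Line 3: cold (1), gold (1), to (1), pear (1) → 4 (expected 5)

No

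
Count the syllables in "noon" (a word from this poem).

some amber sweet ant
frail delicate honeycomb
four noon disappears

"noon" has 1 syllable.

1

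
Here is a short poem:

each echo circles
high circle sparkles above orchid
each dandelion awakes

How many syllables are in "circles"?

2

"circles" has 2 syllables.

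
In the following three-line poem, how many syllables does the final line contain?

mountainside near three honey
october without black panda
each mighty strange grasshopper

The final line: "each mighty strange grasshopper": 1+2+1+3 = 7

7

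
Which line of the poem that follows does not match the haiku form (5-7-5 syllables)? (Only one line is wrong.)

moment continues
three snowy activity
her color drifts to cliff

Line 1: moment (2), continues (3) → 5 ✓
Line 2: three (1), snowy (2), activity (4) → 7 ✓
Line 3: her (1), color (2), drifts (1), to (1), cliff (1) → 6 (expected 5)

Line 3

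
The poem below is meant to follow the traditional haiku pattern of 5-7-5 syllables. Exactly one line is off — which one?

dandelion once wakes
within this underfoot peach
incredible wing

The first line

Line 1: "dandelion once wakes": 4+1+1 = 6 (expected 5)
Line 2: "within this underfoot peach": 2+1+3+1 = 7 ✓
Line 3: "incredible wing": 4+1 = 5 ✓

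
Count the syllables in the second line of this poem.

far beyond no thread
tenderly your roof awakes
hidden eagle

7

The second line: tenderly (3), your (1), roof (1), awakes (2) → 7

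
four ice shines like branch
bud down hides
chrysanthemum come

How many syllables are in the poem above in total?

Line 1: four (1), ice (1), shines (1), like (1), branch (1) → 5
Line 2: bud (1), down (1), hides (1) → 3
Line 3: chrysanthemum (4), come (1) → 5
Total: 5 + 3 + 5 = 13

13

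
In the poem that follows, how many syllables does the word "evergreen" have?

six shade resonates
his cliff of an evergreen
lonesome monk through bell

3

"evergreen" has 3 syllables.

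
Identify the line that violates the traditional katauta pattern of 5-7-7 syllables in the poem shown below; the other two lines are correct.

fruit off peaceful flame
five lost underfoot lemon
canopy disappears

Line 3

Line 1: fruit(1) + off(1) + peaceful(2) + flame(1) = 5 ✓
Line 2: five(1) + lost(1) + underfoot(3) + lemon(2) = 7 ✓
Line 3: canopy(3) + disappears(3) = 6 (expected 7)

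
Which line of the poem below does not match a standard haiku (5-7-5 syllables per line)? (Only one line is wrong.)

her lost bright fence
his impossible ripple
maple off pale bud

Line 1: her(1) + lost(1) + bright(1) + fence(1) = 4 (expected 5)
Line 2: his(1) + impossible(4) + ripple(2) = 7 ✓
Line 3: maple(2) + off(1) + pale(1) + bud(1) = 5 ✓

Line 1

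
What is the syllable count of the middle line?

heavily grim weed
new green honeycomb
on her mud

5

The middle line: "new green honeycomb": 1+1+3 = 5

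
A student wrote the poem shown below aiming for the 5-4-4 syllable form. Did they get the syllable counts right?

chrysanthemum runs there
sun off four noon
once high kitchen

Line 1: chrysanthemum(4) + runs(1) + there(1) = 6 (expected 5)
Line 2: sun(1) + off(1) + four(1) + noon(1) = 4 ✓
Line 3: once(1) + high(1) + kitchen(2) = 4 ✓

No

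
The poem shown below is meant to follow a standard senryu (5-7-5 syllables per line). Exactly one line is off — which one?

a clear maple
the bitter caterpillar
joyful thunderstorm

Line 1: a (1), clear (1), maple (2) → 4 (expected 5)
Line 2: the (1), bitter (2), caterpillar (4) → 7 ✓
Line 3: joyful (2), thunderstorm (3) → 5 ✓

The first line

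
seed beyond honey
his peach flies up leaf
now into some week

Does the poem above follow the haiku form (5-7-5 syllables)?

Line 1: "seed beyond honey": 1+2+2 = 5 ✓
Line 2: "his peach flies up leaf": 1+1+1+1+1 = 5 (expected 7)
Line 3: "now into some week": 1+2+1+1 = 5 ✓

No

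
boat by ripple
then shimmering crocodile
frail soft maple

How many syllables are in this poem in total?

Line 1: "boat by ripple": 1+1+2 = 4
Line 2: "then shimmering crocodile": 1+3+3 = 7
Line 3: "frail soft maple": 1+1+2 = 4
Total: 4 + 7 + 4 = 15

15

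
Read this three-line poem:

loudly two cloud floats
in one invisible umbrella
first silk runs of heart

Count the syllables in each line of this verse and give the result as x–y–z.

5–9–5

Line 1: "loudly two cloud floats": 2+1+1+1 = 5
Line 2: "in one invisible umbrella": 1+1+4+3 = 9
Line 3: "first silk runs of heart": 1+1+1+1+1 = 5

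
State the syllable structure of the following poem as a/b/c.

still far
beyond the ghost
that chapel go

2/4/4

Line 1: still (1), far (1) → 2
Line 2: beyond (2), the (1), ghost (1) → 4
Line 3: that (1), chapel (2), go (1) → 4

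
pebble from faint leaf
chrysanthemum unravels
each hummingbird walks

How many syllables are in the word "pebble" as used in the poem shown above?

2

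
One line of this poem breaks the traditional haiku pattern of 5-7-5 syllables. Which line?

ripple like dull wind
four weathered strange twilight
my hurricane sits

Line 1: ripple (2), like (1), dull (1), wind (1) → 5 ✓
Line 2: four (1), weathered (2), strange (1), twilight (2) → 6 (expected 7)
Line 3: my (1), hurricane (3), sits (1) → 5 ✓

The second line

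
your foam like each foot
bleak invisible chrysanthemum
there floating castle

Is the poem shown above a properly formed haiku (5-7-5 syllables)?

Line 1: your(1) + foam(1) + like(1) + each(1) + foot(1) = 5 ✓
Line 2: bleak(1) + invisible(4) + chrysanthemum(4) = 9 (expected 7)
Line 3: there(1) + floating(2) + castle(2) = 5 ✓

No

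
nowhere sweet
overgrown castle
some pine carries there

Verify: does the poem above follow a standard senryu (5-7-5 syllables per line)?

No

Line 1: "nowhere sweet": 2+1 = 3 (expected 5)
Line 2: "overgrown castle": 3+2 = 5 (expected 7)
Line 3: "some pine carries there": 1+1+2+1 = 5 ✓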